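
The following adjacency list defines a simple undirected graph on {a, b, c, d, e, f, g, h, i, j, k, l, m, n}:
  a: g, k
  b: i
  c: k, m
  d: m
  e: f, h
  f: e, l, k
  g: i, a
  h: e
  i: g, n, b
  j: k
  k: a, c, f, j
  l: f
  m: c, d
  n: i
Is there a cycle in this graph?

No

The graph has 14 vertices, 13 edges, and 1 connected component.
A forest on 14 vertices with 1 component has exactly 13 edges, which matches — so no cycle.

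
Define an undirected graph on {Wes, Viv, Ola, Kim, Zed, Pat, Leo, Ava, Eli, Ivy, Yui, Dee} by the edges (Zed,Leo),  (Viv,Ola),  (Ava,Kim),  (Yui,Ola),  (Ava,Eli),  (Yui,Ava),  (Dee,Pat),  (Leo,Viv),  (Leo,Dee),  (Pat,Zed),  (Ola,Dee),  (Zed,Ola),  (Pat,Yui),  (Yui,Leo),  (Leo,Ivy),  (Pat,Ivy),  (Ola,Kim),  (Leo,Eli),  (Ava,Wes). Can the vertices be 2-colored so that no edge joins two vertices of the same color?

Partition the vertices as {Ola, Pat, Leo, Ava} vs {Wes, Viv, Kim, Zed, Eli, Ivy, Yui, Dee}. Each listed edge has one endpoint in each part, so the graph is bipartite.

Yes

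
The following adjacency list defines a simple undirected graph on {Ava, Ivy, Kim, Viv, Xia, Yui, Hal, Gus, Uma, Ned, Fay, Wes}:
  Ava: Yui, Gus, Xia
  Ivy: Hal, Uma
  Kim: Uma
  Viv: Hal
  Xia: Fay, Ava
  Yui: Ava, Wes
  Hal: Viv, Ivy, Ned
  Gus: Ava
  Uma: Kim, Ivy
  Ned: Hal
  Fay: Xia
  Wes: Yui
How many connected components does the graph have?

2

Component: {Ava, Xia, Yui, Gus, Fay, Wes}
Component: {Ivy, Kim, Viv, Hal, Uma, Ned}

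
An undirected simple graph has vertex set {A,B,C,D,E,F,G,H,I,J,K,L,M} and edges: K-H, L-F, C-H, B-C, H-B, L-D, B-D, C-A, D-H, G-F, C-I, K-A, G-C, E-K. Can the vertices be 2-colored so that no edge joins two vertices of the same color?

The cycle H-B-C-H has length 3, which is odd, so the graph is not bipartite.

No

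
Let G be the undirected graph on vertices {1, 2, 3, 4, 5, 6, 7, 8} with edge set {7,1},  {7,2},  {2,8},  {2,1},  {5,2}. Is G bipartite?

The cycle 1-7-2-1 has length 3, which is odd, so the graph is not bipartite.

No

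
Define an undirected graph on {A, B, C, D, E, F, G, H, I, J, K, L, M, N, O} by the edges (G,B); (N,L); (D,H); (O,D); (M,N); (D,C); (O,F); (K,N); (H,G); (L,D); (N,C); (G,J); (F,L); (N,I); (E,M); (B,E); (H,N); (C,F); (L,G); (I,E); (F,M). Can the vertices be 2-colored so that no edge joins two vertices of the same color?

Color {A, D, E, F, G, N} black and {B, C, H, I, J, K, L, M, O} white. No edge joins two same-colored vertices, so the graph is bipartite.

Yes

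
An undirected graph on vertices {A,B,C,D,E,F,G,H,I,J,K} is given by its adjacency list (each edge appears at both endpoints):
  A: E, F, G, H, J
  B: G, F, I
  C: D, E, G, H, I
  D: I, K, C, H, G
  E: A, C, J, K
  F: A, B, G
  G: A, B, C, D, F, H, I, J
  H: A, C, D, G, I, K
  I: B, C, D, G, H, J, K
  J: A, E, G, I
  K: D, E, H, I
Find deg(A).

5

Neighbors of A: E, F, G, H, J.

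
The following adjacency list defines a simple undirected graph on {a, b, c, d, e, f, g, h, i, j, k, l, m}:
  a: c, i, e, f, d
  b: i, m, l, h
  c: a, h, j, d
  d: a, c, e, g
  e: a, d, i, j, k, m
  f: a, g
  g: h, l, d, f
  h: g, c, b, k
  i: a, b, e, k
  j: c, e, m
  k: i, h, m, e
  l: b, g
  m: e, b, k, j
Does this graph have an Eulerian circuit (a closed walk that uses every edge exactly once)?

Degrees: a:5, b:4, c:4, d:4, e:6, f:2, g:4, h:4, i:4, j:3, k:4, l:2, m:4
Vertices with odd degree: a, j. An Eulerian circuit requires all degrees even.

No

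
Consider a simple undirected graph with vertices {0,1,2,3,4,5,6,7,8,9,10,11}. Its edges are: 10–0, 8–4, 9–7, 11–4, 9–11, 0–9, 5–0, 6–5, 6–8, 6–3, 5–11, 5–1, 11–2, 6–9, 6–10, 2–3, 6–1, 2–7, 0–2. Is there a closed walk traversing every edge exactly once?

Degrees: 0:4, 1:2, 2:4, 3:2, 4:2, 5:4, 6:6, 7:2, 8:2, 9:4, 10:2, 11:4
Every vertex has even degree and the edges form a single connected piece, so an Eulerian circuit exists.

Yes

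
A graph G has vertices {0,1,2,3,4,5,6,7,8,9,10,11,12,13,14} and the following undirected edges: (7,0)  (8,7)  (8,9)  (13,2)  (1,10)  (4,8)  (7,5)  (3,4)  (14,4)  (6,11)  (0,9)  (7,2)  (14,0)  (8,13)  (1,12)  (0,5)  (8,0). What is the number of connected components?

Component: {6, 11}
Component: {1, 10, 12}
Component: {0, 2, 3, 4, 5, 7, 8, 9, 13, 14}

3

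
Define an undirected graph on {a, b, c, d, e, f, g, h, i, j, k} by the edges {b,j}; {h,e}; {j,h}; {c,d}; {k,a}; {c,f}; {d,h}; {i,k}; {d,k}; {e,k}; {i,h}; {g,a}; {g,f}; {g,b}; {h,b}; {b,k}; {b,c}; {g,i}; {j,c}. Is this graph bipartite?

b-j-h-b is an odd cycle (length 3), and a bipartite graph can contain only even cycles.

No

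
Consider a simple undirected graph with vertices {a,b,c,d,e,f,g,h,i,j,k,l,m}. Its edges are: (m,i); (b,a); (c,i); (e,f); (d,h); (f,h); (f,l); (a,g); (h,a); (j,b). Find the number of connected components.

Component: {k}
Component: {c, i, m}
Component: {a, b, d, e, f, g, h, j, l}

3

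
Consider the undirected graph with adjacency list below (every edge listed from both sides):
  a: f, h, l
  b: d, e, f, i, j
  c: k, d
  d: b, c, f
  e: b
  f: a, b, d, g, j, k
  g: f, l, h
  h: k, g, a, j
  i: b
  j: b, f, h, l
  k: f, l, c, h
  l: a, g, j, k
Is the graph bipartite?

No

f-b-d-f is an odd cycle (length 3), and a bipartite graph can contain only even cycles.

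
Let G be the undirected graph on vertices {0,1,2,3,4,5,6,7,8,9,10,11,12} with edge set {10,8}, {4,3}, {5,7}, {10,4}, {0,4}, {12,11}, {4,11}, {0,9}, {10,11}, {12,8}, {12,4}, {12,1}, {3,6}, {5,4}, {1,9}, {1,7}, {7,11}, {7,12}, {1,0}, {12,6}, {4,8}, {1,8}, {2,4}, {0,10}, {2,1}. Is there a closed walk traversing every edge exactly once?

Degrees: 0:4, 1:6, 2:2, 3:2, 4:8, 5:2, 6:2, 7:4, 8:4, 9:2, 10:4, 11:4, 12:6
Every vertex has even degree and the edges form a single connected piece, so an Eulerian circuit exists.

Yes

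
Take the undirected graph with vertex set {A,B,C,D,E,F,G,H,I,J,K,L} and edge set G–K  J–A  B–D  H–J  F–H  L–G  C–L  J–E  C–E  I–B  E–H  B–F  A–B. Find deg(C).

Neighbors of C: E, L.

2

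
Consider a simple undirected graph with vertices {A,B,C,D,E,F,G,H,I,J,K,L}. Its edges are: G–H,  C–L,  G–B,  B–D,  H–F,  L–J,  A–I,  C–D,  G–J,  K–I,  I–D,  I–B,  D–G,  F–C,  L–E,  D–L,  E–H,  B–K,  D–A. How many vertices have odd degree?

Degrees: A:2, B:4, C:3, D:6, E:2, F:2, G:4, H:3, I:4, J:2, K:2, L:4
Odd-degree vertices: C, H.

2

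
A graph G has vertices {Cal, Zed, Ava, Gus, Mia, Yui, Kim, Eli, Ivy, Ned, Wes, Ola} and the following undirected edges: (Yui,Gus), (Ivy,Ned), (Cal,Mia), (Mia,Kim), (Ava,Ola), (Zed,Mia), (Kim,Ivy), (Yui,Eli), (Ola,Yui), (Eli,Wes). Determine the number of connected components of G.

2

Component: {Cal, Zed, Mia, Kim, Ivy, Ned}
Component: {Ava, Gus, Yui, Eli, Wes, Ola}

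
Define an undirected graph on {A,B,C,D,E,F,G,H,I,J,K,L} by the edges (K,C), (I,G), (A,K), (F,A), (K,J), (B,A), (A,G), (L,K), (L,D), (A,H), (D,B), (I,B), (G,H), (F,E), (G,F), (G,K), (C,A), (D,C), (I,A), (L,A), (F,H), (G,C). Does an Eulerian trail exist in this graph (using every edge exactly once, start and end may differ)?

No

Degrees: A:8, B:3, C:4, D:3, E:1, F:4, G:6, H:3, I:3, J:1, K:5, L:3
Odd-degree vertices: B, D, E, H, I, J, K, L (8 total).
With 8 odd-degree vertices (more than two), no single trail can use every edge.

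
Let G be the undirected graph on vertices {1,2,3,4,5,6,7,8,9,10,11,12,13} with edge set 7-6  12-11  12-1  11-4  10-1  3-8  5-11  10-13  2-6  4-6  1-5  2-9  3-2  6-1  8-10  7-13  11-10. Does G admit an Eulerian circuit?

Degrees: 1:4, 2:3, 3:2, 4:2, 5:2, 6:4, 7:2, 8:2, 9:1, 10:4, 11:4, 12:2, 13:2
Vertices with odd degree: 2, 9. An Eulerian circuit requires all degrees even.

No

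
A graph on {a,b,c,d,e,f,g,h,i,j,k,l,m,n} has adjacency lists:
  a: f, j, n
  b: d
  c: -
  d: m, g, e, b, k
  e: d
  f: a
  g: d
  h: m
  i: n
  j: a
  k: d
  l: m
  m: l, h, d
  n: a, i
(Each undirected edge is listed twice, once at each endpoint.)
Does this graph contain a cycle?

The graph has 14 vertices, 11 edges, and 3 connected components.
A forest on 14 vertices with 3 components has exactly 11 edges, which matches — so no cycle.

No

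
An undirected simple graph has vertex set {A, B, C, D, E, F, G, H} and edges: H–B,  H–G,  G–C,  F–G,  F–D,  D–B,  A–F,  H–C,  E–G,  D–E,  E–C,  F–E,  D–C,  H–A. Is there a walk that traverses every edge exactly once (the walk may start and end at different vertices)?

Degrees: A:2, B:2, C:4, D:4, E:4, F:4, G:4, H:4
Odd-degree vertices: none (0 total).
The non-isolated vertices are connected and exactly 0 have odd degree, so an Eulerian trail exists.

Yes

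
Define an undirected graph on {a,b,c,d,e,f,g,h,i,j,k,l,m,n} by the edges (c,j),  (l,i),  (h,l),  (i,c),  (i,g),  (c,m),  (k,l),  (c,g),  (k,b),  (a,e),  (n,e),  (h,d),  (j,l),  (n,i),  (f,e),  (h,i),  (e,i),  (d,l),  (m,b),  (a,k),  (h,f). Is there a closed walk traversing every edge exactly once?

No

Degrees: a:2, b:2, c:4, d:2, e:4, f:2, g:2, h:4, i:6, j:2, k:3, l:5, m:2, n:2
k, l have odd degree; an Eulerian circuit needs every degree to be even, so none exists.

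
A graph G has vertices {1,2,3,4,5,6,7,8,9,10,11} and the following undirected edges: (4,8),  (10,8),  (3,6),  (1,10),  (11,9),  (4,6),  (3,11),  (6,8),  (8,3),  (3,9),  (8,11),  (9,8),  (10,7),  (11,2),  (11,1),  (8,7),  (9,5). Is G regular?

Degrees: 1:2, 2:1, 3:4, 4:2, 5:1, 6:3, 7:2, 8:7, 9:4, 10:3, 11:5
Vertex 2 has degree 1 while 8 has degree 7, so the graph is not regular.

No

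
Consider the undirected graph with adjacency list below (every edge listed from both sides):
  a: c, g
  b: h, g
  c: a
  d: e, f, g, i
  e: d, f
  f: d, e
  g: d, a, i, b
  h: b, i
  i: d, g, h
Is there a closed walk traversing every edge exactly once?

Degrees: a:2, b:2, c:1, d:4, e:2, f:2, g:4, h:2, i:3
Vertices with odd degree: c, i. An Eulerian circuit requires all degrees even.

No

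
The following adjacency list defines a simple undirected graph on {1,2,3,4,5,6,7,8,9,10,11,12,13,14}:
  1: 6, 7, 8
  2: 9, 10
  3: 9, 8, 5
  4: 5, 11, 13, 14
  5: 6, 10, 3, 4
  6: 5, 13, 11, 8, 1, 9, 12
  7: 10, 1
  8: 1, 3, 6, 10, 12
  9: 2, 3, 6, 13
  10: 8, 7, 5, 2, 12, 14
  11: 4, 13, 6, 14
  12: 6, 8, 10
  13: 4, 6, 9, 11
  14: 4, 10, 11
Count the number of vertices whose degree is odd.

6

Degrees: 1:3, 2:2, 3:3, 4:4, 5:4, 6:7, 7:2, 8:5, 9:4, 10:6, 11:4, 12:3, 13:4, 14:3
Odd-degree vertices: 1, 3, 6, 8, 12, 14.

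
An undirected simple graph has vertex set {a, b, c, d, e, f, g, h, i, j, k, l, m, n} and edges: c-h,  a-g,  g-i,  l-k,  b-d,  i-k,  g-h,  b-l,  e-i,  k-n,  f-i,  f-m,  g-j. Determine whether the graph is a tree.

|V| = 14, |E| = 13.
Connected and |E| = |V| - 1, which characterizes a tree.

Yes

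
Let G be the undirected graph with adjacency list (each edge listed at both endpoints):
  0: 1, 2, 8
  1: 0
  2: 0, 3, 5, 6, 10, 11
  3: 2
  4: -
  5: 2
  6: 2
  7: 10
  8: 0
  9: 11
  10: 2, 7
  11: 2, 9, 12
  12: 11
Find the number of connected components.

Component: {4}
Component: {0, 1, 2, 3, 5, 6, 7, 8, 9, 10, 11, 12}

2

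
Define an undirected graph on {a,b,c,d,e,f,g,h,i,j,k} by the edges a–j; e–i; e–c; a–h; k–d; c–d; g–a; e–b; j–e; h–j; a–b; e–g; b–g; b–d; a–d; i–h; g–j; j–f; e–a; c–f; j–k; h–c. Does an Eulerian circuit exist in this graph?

Yes

Degrees: a:6, b:4, c:4, d:4, e:6, f:2, g:4, h:4, i:2, j:6, k:2
All degrees are even and the non-isolated vertices are connected — an Eulerian circuit exists.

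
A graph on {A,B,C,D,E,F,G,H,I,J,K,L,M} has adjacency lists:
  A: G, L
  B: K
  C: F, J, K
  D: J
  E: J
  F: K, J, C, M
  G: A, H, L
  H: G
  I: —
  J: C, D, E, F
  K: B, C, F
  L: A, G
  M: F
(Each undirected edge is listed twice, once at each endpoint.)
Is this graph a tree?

No

The graph has 13 vertices and 13 edges.
It splits into 3 components, so it cannot be a tree.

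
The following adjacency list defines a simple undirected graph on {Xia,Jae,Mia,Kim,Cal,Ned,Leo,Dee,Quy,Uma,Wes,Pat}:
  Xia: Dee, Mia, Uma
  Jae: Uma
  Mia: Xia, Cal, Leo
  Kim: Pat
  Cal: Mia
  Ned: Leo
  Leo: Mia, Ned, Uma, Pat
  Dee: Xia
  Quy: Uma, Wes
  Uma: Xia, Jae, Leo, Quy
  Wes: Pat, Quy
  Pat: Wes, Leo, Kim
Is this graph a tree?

The graph has 12 vertices and 13 edges.
A tree on 12 vertices has exactly 11 edges; this graph has 13, so it contains a cycle and is not a tree.

No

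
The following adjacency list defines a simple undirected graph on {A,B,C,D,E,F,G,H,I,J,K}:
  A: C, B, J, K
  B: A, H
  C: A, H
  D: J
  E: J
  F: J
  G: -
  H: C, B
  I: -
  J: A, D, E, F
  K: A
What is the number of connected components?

Component: {G}
Component: {I}
Component: {A, B, C, D, E, F, H, J, K}

3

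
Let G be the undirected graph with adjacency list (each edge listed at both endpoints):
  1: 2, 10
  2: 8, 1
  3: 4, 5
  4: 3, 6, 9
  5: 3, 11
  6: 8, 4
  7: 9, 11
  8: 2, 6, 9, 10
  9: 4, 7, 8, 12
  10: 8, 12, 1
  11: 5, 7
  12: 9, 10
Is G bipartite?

Yes

Color {2, 3, 6, 9, 10, 11} black and {1, 4, 5, 7, 8, 12} white. No edge joins two same-colored vertices, so the graph is bipartite.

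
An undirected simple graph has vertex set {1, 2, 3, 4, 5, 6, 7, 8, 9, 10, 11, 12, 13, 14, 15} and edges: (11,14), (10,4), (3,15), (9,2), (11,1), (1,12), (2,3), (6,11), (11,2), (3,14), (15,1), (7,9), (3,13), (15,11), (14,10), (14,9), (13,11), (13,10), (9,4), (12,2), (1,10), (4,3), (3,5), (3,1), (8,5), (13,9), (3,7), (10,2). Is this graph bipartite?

The cycle 3-1-15-3 has length 3, which is odd, so the graph is not bipartite.

No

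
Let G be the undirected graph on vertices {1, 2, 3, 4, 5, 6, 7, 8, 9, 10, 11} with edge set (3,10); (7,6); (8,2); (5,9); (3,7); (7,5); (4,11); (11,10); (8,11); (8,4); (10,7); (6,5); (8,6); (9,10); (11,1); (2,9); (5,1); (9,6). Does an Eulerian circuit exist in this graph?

Yes

Degrees: 1:2, 2:2, 3:2, 4:2, 5:4, 6:4, 7:4, 8:4, 9:4, 10:4, 11:4
All degrees are even and the non-isolated vertices are connected — an Eulerian circuit exists.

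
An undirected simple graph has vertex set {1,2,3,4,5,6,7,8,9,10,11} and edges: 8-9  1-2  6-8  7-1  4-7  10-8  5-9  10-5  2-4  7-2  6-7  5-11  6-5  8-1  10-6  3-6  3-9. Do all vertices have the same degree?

Degrees: 1:3, 2:3, 3:2, 4:2, 5:4, 6:5, 7:4, 8:4, 9:3, 10:3, 11:1
Degrees are not all equal (e.g. deg(11)=1 but deg(6)=5); not regular.

No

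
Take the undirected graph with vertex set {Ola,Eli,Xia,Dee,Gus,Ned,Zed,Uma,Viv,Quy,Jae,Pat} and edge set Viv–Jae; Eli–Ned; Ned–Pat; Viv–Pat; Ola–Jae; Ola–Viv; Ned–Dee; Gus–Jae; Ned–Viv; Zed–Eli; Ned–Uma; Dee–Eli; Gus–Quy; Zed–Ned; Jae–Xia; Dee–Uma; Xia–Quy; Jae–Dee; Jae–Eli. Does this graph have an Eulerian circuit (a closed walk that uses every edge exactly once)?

Yes

Degrees: Ola:2, Eli:4, Xia:2, Dee:4, Gus:2, Ned:6, Zed:2, Uma:2, Viv:4, Quy:2, Jae:6, Pat:2
All degrees are even and the non-isolated vertices are connected — an Eulerian circuit exists.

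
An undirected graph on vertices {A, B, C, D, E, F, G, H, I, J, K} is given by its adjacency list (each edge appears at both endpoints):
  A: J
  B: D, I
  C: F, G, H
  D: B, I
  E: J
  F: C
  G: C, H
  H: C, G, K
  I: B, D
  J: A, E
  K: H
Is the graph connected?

No

Component: {A, E, J}
Component: {B, D, I}
Component: {C, F, G, H, K}
There are 3 separate components, so the graph is not connected.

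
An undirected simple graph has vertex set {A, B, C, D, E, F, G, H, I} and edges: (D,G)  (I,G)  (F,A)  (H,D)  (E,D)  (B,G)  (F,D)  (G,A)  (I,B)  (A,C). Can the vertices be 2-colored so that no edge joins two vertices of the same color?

B-G-I-B is an odd cycle (length 3), and a bipartite graph can contain only even cycles.

No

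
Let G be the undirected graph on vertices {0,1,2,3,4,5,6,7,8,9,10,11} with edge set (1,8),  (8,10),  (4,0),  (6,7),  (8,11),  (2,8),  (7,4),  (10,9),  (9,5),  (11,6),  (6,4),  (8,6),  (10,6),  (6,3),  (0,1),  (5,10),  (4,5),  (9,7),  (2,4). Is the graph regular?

Degrees: 0:2, 1:2, 2:2, 3:1, 4:5, 5:3, 6:6, 7:3, 8:5, 9:3, 10:4, 11:2
Vertex 3 has degree 1 while 6 has degree 6, so the graph is not regular.

No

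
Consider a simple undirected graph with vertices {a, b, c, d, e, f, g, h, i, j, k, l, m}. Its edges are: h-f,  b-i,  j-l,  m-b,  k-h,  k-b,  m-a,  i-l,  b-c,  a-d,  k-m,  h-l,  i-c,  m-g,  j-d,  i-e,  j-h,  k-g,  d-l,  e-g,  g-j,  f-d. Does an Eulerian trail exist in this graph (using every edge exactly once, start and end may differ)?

Degrees: a:2, b:4, c:2, d:4, e:2, f:2, g:4, h:4, i:4, j:4, k:4, l:4, m:4
Odd-degree vertices: none (0 total).
The non-isolated vertices are connected and exactly 0 have odd degree, so an Eulerian trail exists.

Yes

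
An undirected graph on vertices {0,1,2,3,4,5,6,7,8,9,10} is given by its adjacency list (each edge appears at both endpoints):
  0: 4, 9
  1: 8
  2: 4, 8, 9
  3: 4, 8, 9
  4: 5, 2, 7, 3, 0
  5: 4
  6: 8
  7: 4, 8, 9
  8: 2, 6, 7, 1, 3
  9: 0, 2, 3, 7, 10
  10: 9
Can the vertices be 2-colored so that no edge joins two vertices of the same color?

Color {4, 8, 9} black and {0, 1, 2, 3, 5, 6, 7, 10} white. No edge joins two same-colored vertices, so the graph is bipartite.

Yes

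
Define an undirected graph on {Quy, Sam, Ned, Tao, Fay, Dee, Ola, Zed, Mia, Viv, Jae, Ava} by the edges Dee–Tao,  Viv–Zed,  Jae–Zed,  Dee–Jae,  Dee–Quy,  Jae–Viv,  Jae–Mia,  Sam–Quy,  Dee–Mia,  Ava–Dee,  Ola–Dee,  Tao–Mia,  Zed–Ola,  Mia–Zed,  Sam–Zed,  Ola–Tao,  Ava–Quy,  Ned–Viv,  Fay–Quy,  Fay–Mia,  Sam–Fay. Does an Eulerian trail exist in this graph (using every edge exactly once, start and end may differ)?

Degrees: Quy:4, Sam:3, Ned:1, Tao:3, Fay:3, Dee:6, Ola:3, Zed:5, Mia:5, Viv:3, Jae:4, Ava:2
Odd-degree vertices: Sam, Ned, Tao, Fay, Ola, Zed, Mia, Viv (8 total).
With 8 odd-degree vertices (more than two), no single trail can use every edge.

No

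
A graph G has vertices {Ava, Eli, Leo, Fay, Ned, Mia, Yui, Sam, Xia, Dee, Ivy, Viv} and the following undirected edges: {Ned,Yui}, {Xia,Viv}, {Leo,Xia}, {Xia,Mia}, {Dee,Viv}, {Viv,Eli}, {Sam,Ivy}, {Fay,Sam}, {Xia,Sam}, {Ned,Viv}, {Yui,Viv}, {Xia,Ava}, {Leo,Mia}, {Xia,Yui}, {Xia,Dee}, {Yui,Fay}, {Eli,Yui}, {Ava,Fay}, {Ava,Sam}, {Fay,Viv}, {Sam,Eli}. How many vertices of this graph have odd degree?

6

Degrees: Ava:3, Eli:3, Leo:2, Fay:4, Ned:2, Mia:2, Yui:5, Sam:5, Xia:7, Dee:2, Ivy:1, Viv:6
Odd-degree vertices: Ava, Eli, Yui, Sam, Xia, Ivy.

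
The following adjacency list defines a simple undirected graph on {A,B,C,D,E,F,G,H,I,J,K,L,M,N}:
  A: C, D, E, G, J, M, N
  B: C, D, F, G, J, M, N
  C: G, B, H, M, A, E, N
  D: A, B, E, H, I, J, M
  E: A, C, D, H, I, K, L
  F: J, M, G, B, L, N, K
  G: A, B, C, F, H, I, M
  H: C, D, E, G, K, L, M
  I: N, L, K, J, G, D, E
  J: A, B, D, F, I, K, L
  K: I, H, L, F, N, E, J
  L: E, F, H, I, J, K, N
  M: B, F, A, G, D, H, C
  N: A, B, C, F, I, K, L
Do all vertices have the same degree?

Yes

Degrees: A:7, B:7, C:7, D:7, E:7, F:7, G:7, H:7, I:7, J:7, K:7, L:7, M:7, N:7
All degrees equal 7; the graph is regular.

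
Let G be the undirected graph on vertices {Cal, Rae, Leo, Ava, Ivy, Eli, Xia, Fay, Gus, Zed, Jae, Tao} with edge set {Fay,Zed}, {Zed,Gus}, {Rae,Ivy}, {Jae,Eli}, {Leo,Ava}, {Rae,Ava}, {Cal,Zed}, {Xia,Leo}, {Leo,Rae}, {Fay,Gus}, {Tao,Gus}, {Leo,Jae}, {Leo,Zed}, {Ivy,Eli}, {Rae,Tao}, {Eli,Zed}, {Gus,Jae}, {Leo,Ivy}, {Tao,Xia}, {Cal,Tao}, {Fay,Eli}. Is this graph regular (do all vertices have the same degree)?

Degrees: Cal:2, Rae:4, Leo:6, Ava:2, Ivy:3, Eli:4, Xia:2, Fay:3, Gus:4, Zed:5, Jae:3, Tao:4
Degrees are not all equal (e.g. deg(Cal)=2 but deg(Leo)=6); not regular.

No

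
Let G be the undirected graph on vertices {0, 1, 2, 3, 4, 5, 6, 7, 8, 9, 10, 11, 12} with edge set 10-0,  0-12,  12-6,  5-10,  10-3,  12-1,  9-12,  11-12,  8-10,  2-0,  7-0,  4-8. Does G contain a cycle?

The graph has 13 vertices, 12 edges, and 1 connected component.
A forest on 13 vertices with 1 component has exactly 12 edges, which matches — so no cycle.

No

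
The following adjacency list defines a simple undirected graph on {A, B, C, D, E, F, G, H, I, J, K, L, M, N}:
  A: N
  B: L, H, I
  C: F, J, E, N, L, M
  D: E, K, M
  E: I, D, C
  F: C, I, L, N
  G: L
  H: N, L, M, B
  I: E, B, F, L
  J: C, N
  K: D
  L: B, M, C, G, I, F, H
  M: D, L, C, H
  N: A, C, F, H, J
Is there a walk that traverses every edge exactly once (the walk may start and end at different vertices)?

No

Degrees: A:1, B:3, C:6, D:3, E:3, F:4, G:1, H:4, I:4, J:2, K:1, L:7, M:4, N:5
Odd-degree vertices: A, B, D, E, G, K, L, N (8 total).
With 8 odd-degree vertices (more than two), no single trail can use every edge.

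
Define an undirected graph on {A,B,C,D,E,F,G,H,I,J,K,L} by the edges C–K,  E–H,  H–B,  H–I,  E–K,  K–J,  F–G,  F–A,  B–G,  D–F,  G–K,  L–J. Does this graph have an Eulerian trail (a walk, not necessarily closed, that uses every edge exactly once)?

Degrees: A:1, B:2, C:1, D:1, E:2, F:3, G:3, H:3, I:1, J:2, K:4, L:1
Odd-degree vertices: A, C, D, F, G, H, I, L (8 total).
With 8 odd-degree vertices (more than two), no single trail can use every edge.

No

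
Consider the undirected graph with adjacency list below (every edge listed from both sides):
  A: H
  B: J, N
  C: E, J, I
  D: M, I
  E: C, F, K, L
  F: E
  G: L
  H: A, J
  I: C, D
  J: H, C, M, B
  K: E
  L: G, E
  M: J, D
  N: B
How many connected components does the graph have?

Component: {A, B, C, D, E, F, G, H, I, J, K, L, M, N}

1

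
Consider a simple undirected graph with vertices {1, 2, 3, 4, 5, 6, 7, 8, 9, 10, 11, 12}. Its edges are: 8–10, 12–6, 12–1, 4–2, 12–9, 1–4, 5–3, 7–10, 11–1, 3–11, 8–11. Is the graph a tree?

The graph has 12 vertices and 11 edges.
It is connected with exactly 11 edges, hence acyclic — it is a tree.

Yes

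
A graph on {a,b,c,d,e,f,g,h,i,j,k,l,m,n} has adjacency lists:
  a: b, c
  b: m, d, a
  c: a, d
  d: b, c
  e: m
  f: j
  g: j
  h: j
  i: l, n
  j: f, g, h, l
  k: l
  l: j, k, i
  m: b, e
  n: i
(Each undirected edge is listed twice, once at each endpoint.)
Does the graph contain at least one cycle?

Yes

|V| = 14, |E| = 13, number of components = 2.
One cycle is a-b-d-c-a.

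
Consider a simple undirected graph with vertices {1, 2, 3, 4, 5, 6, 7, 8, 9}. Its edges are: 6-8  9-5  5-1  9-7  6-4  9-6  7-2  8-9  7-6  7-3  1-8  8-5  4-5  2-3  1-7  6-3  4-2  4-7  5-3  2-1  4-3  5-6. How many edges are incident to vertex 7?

Neighbors of 7: 1, 2, 3, 4, 6, 9.

6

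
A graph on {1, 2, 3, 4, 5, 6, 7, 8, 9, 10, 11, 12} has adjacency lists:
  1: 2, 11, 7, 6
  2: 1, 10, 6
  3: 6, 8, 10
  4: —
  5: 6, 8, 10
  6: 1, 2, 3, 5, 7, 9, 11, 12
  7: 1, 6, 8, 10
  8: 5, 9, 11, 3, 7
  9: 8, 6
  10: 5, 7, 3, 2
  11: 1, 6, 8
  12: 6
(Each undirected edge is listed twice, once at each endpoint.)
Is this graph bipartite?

7-1-6-7 is an odd cycle (length 3), and a bipartite graph can contain only even cycles.

No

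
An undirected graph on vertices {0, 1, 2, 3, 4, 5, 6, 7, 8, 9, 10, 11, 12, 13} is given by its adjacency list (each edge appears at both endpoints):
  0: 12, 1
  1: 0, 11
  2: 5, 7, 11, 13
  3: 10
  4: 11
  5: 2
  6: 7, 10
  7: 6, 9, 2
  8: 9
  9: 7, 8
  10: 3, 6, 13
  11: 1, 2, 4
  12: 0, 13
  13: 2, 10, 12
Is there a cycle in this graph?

|V| = 14, |E| = 15, number of components = 1.
One cycle is 2-7-6-10-13-2.

Yes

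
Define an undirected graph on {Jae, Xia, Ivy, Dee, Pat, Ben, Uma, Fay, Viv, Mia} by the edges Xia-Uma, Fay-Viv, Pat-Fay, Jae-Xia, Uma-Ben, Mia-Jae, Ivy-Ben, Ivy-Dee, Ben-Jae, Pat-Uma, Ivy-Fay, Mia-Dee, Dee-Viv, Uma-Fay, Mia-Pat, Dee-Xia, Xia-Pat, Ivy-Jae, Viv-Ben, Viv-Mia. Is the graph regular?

Yes

Degrees: Jae:4, Xia:4, Ivy:4, Dee:4, Pat:4, Ben:4, Uma:4, Fay:4, Viv:4, Mia:4
Every vertex has degree 4, so the graph is 4-regular.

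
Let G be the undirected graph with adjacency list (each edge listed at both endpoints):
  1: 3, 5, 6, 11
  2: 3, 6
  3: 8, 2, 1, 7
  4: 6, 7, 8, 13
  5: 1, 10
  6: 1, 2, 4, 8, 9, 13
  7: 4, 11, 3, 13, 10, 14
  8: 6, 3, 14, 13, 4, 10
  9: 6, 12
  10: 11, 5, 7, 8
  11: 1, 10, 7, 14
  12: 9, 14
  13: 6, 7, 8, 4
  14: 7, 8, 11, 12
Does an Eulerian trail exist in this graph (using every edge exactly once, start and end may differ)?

Degrees: 1:4, 2:2, 3:4, 4:4, 5:2, 6:6, 7:6, 8:6, 9:2, 10:4, 11:4, 12:2, 13:4, 14:4
Odd-degree vertices: none (0 total).
With 0 odd-degree vertices and all edges in one connected piece, an Eulerian trail exists.

Yes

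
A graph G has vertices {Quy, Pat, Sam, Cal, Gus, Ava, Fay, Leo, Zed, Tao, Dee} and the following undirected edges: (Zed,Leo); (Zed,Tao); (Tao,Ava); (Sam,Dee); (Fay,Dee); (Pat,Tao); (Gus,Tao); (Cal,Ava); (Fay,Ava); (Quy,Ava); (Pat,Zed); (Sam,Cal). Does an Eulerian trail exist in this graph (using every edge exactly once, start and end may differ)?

No

Degrees: Quy:1, Pat:2, Sam:2, Cal:2, Gus:1, Ava:4, Fay:2, Leo:1, Zed:3, Tao:4, Dee:2
Odd-degree vertices: Quy, Gus, Leo, Zed (4 total).
An Eulerian trail requires 0 or 2 odd-degree vertices; here there are 4.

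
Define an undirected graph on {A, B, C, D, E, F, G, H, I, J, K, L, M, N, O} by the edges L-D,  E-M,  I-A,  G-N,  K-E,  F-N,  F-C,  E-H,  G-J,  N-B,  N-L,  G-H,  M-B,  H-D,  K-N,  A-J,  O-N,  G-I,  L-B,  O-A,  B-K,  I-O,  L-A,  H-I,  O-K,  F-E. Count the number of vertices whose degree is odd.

Degrees: A:4, B:4, C:1, D:2, E:4, F:3, G:4, H:4, I:4, J:2, K:4, L:4, M:2, N:6, O:4
Odd-degree vertices: C, F.

2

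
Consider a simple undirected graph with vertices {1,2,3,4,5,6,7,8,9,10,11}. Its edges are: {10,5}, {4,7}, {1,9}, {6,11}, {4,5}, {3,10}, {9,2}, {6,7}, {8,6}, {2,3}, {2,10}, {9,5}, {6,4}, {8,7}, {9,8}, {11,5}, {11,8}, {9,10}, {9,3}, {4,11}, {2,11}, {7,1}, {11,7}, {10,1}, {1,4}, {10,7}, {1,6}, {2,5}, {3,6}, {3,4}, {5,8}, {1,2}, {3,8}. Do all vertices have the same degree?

Degrees: 1:6, 2:6, 3:6, 4:6, 5:6, 6:6, 7:6, 8:6, 9:6, 10:6, 11:6
All degrees equal 6; the graph is regular.

Yes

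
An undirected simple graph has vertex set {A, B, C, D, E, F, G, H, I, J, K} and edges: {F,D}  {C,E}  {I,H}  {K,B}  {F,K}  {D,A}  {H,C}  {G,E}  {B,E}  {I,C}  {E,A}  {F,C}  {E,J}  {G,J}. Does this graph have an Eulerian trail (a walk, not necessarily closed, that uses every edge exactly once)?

Yes

Degrees: A:2, B:2, C:4, D:2, E:5, F:3, G:2, H:2, I:2, J:2, K:2
Odd-degree vertices: E, F (2 total).
The non-isolated vertices are connected and exactly 2 have odd degree, so an Eulerian trail exists (from E to F).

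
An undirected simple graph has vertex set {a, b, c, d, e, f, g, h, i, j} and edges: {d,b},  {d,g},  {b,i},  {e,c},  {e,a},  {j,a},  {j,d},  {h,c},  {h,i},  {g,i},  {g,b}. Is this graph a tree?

The graph has 10 vertices and 11 edges.
It is not connected, so it is not a tree.

No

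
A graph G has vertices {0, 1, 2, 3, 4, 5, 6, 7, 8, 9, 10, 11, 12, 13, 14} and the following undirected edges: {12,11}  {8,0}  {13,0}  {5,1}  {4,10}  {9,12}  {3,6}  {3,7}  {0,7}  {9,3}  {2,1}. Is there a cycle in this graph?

No

|V| = 15, |E| = 11, number of components = 4.
A forest on 15 vertices with 4 components has exactly 11 edges, which matches — so no cycle.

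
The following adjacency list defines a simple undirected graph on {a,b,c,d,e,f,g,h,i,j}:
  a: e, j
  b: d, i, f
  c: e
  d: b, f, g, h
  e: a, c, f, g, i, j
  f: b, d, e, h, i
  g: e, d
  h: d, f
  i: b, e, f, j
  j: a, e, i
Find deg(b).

Neighbors of b: d, f, i.

3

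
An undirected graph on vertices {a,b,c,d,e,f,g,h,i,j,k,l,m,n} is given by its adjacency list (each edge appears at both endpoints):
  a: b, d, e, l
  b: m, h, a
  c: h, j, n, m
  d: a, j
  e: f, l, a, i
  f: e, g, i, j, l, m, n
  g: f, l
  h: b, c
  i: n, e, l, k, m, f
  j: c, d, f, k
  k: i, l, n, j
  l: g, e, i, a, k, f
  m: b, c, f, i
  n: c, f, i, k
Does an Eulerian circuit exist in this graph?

No

Degrees: a:4, b:3, c:4, d:2, e:4, f:7, g:2, h:2, i:6, j:4, k:4, l:6, m:4, n:4
b, f have odd degree; an Eulerian circuit needs every degree to be even, so none exists.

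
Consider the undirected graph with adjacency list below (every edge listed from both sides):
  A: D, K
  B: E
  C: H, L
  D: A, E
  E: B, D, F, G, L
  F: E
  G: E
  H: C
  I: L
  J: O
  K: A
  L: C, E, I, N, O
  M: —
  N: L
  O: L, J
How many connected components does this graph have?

2

Component: {M}
Component: {A, B, C, D, E, F, G, H, I, J, K, L, N, O}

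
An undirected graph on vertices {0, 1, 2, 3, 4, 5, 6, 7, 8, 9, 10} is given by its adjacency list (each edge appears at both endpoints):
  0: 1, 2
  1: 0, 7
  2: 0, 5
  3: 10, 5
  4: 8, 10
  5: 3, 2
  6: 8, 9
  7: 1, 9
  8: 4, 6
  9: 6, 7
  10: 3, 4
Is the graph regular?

Yes

Degrees: 0:2, 1:2, 2:2, 3:2, 4:2, 5:2, 6:2, 7:2, 8:2, 9:2, 10:2
All degrees equal 2; the graph is regular.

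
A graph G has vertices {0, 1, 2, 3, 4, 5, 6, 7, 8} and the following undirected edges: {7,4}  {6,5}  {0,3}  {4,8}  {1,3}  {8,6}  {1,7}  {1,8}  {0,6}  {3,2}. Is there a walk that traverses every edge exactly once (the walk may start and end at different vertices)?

Degrees: 0:2, 1:3, 2:1, 3:3, 4:2, 5:1, 6:3, 7:2, 8:3
Odd-degree vertices: 1, 2, 3, 5, 6, 8 (6 total).
An Eulerian trail requires 0 or 2 odd-degree vertices; here there are 6.

No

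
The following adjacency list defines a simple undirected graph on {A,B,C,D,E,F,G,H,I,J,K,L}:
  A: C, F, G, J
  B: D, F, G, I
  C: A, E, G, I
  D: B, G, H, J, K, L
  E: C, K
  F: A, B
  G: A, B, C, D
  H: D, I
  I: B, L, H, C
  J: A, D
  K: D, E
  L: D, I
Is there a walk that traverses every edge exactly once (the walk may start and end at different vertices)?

Yes

Degrees: A:4, B:4, C:4, D:6, E:2, F:2, G:4, H:2, I:4, J:2, K:2, L:2
Odd-degree vertices: none (0 total).
The non-isolated vertices are connected and exactly 0 have odd degree, so an Eulerian trail exists.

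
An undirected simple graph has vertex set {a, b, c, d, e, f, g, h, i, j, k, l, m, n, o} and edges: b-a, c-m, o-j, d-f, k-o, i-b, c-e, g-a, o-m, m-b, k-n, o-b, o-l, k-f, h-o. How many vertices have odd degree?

Degrees: a:2, b:4, c:2, d:1, e:1, f:2, g:1, h:1, i:1, j:1, k:3, l:1, m:3, n:1, o:6
Odd-degree vertices: d, e, g, h, i, j, k, l, m, n.

10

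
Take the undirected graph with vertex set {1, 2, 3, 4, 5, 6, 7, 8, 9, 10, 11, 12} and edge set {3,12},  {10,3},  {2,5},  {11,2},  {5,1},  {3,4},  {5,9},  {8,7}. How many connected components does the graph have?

Component: {6}
Component: {7, 8}
Component: {3, 4, 10, 12}
Component: {1, 2, 5, 9, 11}

4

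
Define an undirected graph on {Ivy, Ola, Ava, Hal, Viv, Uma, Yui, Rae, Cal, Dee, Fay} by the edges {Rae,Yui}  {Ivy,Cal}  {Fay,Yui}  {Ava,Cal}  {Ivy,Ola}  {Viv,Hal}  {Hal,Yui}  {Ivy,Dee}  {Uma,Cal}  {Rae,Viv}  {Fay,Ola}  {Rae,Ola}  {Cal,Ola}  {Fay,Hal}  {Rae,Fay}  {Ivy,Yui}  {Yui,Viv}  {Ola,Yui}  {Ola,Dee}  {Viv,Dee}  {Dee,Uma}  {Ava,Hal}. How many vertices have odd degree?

Degrees: Ivy:4, Ola:6, Ava:2, Hal:4, Viv:4, Uma:2, Yui:6, Rae:4, Cal:4, Dee:4, Fay:4
Odd-degree vertices: none.

0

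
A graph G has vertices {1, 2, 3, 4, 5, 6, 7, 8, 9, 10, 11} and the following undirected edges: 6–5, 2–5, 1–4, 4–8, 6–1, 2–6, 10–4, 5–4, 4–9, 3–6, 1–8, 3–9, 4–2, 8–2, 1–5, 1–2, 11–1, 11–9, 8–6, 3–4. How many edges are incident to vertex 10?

1

Neighbors of 10: 4.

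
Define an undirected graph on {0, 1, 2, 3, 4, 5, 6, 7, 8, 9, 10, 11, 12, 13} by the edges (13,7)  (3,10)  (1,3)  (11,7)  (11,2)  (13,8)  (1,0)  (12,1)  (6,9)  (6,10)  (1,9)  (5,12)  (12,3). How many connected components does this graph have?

3

Component: {4}
Component: {2, 7, 8, 11, 13}
Component: {0, 1, 3, 5, 6, 9, 10, 12}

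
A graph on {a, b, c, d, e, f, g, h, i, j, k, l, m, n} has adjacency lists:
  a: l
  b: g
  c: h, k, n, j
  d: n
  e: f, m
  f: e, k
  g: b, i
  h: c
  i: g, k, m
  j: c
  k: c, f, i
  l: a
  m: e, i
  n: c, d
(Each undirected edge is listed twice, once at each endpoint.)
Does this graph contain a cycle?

Yes

The graph has 14 vertices, 13 edges, and 2 connected components.
One cycle is i-k-f-e-m-i.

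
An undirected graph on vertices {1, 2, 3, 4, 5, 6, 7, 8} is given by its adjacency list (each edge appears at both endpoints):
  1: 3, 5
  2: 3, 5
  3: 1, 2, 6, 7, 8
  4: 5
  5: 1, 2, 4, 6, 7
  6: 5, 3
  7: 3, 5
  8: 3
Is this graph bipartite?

Yes

Color {3, 5} black and {1, 2, 4, 6, 7, 8} white. No edge joins two same-colored vertices, so the graph is bipartite.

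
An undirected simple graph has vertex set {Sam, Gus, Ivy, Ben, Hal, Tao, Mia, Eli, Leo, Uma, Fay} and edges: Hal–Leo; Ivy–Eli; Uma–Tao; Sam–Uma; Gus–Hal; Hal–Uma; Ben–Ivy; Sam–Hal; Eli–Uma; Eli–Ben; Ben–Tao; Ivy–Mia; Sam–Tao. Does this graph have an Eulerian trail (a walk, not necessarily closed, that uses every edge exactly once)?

Degrees: Sam:3, Gus:1, Ivy:3, Ben:3, Hal:4, Tao:3, Mia:1, Eli:3, Leo:1, Uma:4, Fay:0
Odd-degree vertices: Sam, Gus, Ivy, Ben, Tao, Mia, Eli, Leo (8 total).
With 8 odd-degree vertices (more than two), no single trail can use every edge.

No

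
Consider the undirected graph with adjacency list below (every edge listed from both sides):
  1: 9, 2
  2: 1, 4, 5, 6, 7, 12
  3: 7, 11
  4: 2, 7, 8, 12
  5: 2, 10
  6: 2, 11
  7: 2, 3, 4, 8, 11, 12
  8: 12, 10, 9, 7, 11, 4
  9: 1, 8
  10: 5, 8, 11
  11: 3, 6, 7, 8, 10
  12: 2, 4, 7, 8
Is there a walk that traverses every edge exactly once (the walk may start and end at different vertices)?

Yes

Degrees: 1:2, 2:6, 3:2, 4:4, 5:2, 6:2, 7:6, 8:6, 9:2, 10:3, 11:5, 12:4
Odd-degree vertices: 10, 11 (2 total).
The non-isolated vertices are connected and exactly 2 have odd degree, so an Eulerian trail exists (from 10 to 11).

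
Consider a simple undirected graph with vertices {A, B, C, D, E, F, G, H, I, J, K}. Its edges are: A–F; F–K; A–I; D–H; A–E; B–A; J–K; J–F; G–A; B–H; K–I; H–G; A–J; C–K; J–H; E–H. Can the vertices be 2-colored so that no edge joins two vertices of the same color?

No

F-J-K-F is an odd cycle (length 3), and a bipartite graph can contain only even cycles.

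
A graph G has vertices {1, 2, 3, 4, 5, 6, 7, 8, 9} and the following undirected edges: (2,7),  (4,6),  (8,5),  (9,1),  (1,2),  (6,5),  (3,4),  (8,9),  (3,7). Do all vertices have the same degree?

Yes

Degrees: 1:2, 2:2, 3:2, 4:2, 5:2, 6:2, 7:2, 8:2, 9:2
All degrees equal 2; the graph is regular.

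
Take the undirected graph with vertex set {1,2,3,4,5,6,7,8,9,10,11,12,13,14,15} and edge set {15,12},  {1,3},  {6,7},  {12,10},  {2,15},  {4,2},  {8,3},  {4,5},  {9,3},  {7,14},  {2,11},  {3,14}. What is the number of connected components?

3

Component: {13}
Component: {1, 3, 6, 7, 8, 9, 14}
Component: {2, 4, 5, 10, 11, 12, 15}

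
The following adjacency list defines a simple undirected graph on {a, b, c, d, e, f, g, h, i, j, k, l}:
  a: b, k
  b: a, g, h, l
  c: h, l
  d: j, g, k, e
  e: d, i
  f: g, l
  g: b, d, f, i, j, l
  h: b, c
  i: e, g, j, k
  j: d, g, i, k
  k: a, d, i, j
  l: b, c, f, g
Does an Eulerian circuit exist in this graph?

Degrees: a:2, b:4, c:2, d:4, e:2, f:2, g:6, h:2, i:4, j:4, k:4, l:4
Every vertex has even degree and the edges form a single connected piece, so an Eulerian circuit exists.

Yes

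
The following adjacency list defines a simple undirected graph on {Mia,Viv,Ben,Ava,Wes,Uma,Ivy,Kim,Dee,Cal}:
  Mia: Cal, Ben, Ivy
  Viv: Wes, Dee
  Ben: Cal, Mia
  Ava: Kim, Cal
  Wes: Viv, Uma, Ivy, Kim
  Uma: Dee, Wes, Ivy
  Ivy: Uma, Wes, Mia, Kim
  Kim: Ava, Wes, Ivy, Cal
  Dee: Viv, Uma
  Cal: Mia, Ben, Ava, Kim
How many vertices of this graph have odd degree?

2

Degrees: Mia:3, Viv:2, Ben:2, Ava:2, Wes:4, Uma:3, Ivy:4, Kim:4, Dee:2, Cal:4
Odd-degree vertices: Mia, Uma.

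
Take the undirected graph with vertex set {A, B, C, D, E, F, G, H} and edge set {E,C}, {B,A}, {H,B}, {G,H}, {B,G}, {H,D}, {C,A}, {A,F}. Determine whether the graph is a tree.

No

|V| = 8, |E| = 8.
Connected but with 8 > 7 edges, so it has a cycle and is not a tree.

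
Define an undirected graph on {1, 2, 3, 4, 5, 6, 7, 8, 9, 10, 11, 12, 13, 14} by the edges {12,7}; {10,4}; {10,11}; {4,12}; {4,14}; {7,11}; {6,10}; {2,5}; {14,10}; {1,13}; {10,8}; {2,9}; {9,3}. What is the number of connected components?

Component: {1, 13}
Component: {2, 3, 5, 9}
Component: {4, 6, 7, 8, 10, 11, 12, 14}

3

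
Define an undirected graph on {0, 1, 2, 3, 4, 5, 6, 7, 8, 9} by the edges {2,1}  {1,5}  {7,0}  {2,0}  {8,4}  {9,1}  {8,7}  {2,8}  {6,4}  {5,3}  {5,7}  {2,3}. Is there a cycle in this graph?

The graph has 10 vertices, 12 edges, and 1 connected component.
One cycle is 7-5-1-2-8-7.

Yes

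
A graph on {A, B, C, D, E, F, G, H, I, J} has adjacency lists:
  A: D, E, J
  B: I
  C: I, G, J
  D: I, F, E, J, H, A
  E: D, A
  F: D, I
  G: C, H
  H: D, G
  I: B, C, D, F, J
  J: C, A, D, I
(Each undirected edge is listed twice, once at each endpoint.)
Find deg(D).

Neighbors of D: A, E, F, H, I, J.

6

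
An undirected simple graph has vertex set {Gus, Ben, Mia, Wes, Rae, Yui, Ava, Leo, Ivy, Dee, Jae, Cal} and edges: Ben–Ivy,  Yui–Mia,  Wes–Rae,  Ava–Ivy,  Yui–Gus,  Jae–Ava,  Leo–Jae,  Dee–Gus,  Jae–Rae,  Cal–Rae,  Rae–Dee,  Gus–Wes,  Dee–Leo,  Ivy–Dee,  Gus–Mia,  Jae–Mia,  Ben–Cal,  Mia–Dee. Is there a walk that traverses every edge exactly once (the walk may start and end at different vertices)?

Degrees: Gus:4, Ben:2, Mia:4, Wes:2, Rae:4, Yui:2, Ava:2, Leo:2, Ivy:3, Dee:5, Jae:4, Cal:2
Odd-degree vertices: Ivy, Dee (2 total).
The non-isolated vertices are connected and exactly 2 have odd degree, so an Eulerian trail exists (from Ivy to Dee).

Yes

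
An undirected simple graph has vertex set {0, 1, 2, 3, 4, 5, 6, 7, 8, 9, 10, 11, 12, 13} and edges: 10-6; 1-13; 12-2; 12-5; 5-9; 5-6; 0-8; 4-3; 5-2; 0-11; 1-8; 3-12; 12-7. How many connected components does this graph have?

2

Component: {0, 1, 8, 11, 13}
Component: {2, 3, 4, 5, 6, 7, 9, 10, 12}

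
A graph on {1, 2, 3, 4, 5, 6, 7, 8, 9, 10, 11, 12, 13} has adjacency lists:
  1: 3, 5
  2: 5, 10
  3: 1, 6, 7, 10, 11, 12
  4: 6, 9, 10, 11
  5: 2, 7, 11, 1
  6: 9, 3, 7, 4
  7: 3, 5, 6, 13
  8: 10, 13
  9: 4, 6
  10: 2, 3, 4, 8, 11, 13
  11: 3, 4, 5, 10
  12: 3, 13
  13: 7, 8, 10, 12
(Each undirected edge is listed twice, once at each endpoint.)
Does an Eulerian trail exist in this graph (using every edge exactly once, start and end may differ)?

Degrees: 1:2, 2:2, 3:6, 4:4, 5:4, 6:4, 7:4, 8:2, 9:2, 10:6, 11:4, 12:2, 13:4
Odd-degree vertices: none (0 total).
With 0 odd-degree vertices and all edges in one connected piece, an Eulerian trail exists.

Yes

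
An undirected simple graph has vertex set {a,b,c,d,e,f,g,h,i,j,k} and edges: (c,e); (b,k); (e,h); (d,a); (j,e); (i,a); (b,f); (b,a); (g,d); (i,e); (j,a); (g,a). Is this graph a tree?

The graph has 11 vertices and 12 edges.
Connected but with 12 > 10 edges, so it has a cycle and is not a tree.

No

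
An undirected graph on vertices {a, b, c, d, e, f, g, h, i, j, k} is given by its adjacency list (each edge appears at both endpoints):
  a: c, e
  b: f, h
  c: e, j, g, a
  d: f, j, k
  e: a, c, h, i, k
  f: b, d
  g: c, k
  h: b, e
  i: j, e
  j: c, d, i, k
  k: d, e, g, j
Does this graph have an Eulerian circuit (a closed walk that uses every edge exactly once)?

Degrees: a:2, b:2, c:4, d:3, e:5, f:2, g:2, h:2, i:2, j:4, k:4
d, e have odd degree; an Eulerian circuit needs every degree to be even, so none exists.

No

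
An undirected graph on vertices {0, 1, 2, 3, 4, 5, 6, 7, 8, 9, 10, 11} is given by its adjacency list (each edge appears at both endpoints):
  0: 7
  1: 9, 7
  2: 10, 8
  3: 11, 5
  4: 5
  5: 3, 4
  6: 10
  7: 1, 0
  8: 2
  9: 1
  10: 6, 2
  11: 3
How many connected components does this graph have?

3

Component: {0, 1, 7, 9}
Component: {2, 6, 8, 10}
Component: {3, 4, 5, 11}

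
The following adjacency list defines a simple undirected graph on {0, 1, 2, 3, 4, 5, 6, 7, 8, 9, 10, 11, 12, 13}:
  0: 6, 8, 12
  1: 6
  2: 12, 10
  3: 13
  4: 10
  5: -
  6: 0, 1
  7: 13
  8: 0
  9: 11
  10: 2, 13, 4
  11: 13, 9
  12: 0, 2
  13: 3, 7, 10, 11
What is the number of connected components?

Component: {5}
Component: {0, 1, 2, 3, 4, 6, 7, 8, 9, 10, 11, 12, 13}

2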